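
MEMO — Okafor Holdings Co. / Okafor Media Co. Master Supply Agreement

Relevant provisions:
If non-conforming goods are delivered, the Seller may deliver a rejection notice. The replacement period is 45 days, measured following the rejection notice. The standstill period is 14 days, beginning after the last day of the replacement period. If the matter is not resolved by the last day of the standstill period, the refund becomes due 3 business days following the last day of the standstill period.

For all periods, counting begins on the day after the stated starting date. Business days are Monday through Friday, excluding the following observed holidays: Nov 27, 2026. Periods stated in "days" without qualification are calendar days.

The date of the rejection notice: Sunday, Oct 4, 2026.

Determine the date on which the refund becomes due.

Dec 7, 2026

The last day of the replacement period: Oct 4, 2026 + 45 days = Nov 18, 2026.
The last day of the standstill period: Nov 18, 2026 + 14 days = Dec 2, 2026.
The date on which the refund becomes due: 3 business days after Wednesday, Dec 2, 2026, skipping weekends — Dec 3, Dec 4, Dec 7 — lands on Monday, Dec 7, 2026.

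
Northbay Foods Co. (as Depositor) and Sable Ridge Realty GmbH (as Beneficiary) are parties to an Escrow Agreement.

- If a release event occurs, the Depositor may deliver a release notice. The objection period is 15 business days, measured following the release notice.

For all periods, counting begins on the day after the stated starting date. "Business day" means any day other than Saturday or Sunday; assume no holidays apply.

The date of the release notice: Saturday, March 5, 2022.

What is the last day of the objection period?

The last day of the objection period: 15 business days after Saturday, March 5, 2022, skipping weekends — Mar 7, Mar 8, Mar 9, Mar 10, …, Mar 23, Mar 24, Mar 25 — lands on Friday, March 25, 2022.

March 25, 2022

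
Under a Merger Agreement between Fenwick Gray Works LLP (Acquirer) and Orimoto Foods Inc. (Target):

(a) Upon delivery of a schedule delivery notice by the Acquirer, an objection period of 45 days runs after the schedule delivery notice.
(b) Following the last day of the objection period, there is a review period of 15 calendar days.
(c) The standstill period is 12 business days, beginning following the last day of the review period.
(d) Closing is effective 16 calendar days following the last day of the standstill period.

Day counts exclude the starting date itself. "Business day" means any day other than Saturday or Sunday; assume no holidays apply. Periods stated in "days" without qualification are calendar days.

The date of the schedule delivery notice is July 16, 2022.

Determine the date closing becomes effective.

October 16, 2022

The last day of the objection period: 45 calendar days after July 16, 2022 is August 30, 2022.
The last day of the review period: 15 calendar days after August 30, 2022 is September 14, 2022.
The last day of the standstill period: counting 12 business days from Wednesday, September 14, 2022 (Sep 15, Sep 16, Sep 19, Sep 20, …, Sep 28, Sep 29, Sep 30, skipping weekends) reaches Friday, September 30, 2022.
The date closing becomes effective: September 30, 2022 + 16 days = October 16, 2022.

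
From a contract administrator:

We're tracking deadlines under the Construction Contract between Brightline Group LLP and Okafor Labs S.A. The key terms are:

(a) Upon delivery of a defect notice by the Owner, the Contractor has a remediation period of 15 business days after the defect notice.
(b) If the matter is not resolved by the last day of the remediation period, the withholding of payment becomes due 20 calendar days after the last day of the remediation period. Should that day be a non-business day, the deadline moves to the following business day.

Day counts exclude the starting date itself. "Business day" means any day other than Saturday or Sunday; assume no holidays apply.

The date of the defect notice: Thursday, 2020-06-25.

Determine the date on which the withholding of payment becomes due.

2020-08-05

The last day of the remediation period: counting 15 business days from Thursday, 2020-06-25 (Jun 26, Jun 29, Jun 30, Jul 1, …, Jul 14, Jul 15, Jul 16, skipping weekends) reaches Thursday, 2020-07-16.
The date on which the withholding of payment becomes due: 20 calendar days after 2020-07-16 is 2020-08-05. 2020-08-05 is a Wednesday, so no roll-forward applies.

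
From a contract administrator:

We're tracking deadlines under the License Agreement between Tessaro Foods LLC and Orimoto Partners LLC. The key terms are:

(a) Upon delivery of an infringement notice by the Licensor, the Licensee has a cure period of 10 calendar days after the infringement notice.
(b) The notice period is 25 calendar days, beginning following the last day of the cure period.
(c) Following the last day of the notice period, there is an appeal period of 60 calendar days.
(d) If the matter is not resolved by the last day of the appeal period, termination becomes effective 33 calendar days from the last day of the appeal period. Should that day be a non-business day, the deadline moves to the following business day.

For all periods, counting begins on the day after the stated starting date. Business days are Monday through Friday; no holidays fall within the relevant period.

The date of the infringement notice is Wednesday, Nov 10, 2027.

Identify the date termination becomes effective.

Mar 17, 2028

The last day of the cure period: Nov 10, 2027 + 10 days = Nov 20, 2027.
The last day of the notice period: 25 calendar days after Nov 20, 2027 is Dec 15, 2027.
Adding 60 calendar days to Dec 15, 2027 gives Feb 13, 2028, which is the last day of the appeal period.
The date termination becomes effective: 33 calendar days after Feb 13, 2028 is Mar 17, 2028. Mar 17, 2028 is a Friday, so no roll-forward applies.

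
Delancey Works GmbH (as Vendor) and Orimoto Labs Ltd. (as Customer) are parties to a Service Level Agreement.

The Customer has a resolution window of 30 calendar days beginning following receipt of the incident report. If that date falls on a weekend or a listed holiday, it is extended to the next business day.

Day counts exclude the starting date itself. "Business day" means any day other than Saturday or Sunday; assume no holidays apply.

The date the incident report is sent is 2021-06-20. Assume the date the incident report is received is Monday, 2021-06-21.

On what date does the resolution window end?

Adding 30 calendar days to 2021-06-21 gives 2021-07-21, which is the last day of the resolution window. 2021-07-21 is a Wednesday, so no roll-forward applies.

2021-07-21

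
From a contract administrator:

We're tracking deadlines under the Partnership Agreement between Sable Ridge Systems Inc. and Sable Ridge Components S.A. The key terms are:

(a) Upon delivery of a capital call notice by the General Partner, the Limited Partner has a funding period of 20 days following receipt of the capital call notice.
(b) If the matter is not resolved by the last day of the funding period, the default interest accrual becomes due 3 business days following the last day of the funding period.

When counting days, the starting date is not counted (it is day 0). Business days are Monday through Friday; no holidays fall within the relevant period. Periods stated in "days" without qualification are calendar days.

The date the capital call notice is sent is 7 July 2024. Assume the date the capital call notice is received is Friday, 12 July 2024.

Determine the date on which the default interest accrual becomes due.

6 August 2024

The last day of the funding period: 20 calendar days after 12 July 2024 is 1 August 2024.
The date on which the default interest accrual becomes due: counting 3 business days from Thursday, 1 August 2024 (Aug 2, Aug 5, Aug 6, skipping weekends) reaches Tuesday, 6 August 2024.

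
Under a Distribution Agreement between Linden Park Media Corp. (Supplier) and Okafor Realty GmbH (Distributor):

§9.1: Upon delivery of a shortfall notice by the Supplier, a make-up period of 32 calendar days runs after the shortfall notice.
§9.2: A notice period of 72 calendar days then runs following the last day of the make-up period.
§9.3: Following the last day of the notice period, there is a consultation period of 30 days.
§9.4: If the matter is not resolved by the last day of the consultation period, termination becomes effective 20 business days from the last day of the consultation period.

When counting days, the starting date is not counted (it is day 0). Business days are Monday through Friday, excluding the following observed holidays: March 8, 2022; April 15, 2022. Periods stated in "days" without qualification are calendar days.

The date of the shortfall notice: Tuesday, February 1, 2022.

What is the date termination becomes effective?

July 13, 2022

Adding 32 calendar days to February 1, 2022 gives March 5, 2022, which is the last day of the make-up period.
Adding 72 calendar days to March 5, 2022 gives May 16, 2022, which is the last day of the notice period.
The last day of the consultation period: 30 calendar days after May 16, 2022 is June 15, 2022.
The date termination becomes effective: counting 20 business days from Wednesday, June 15, 2022 (Jun 16, Jun 17, Jun 20, Jun 21, …, Jul 11, Jul 12, Jul 13, skipping weekends) reaches Wednesday, July 13, 2022.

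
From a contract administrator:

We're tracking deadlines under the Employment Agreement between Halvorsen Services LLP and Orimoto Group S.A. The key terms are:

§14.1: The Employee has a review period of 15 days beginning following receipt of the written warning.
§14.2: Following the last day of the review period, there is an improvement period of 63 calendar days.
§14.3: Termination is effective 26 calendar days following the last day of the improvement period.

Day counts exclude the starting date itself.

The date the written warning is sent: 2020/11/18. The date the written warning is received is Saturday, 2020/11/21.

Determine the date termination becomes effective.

2021/03/05

Adding 15 calendar days to 2020/11/21 gives 2020/12/06, which is the last day of the review period.
The last day of the improvement period: 63 calendar days after 2020/12/06 is 2021/02/07.
The date termination becomes effective: 26 calendar days after 2021/02/07 is 2021/03/05.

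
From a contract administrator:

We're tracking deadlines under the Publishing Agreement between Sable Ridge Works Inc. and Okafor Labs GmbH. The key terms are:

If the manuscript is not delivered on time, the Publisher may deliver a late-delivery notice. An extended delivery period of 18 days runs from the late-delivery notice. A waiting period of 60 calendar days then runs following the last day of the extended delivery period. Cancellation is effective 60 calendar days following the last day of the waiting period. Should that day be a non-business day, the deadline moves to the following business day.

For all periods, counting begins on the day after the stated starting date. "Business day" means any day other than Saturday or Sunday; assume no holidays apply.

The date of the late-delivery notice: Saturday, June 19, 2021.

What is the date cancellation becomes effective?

Adding 18 calendar days to June 19, 2021 gives July 7, 2021, which is the last day of the extended delivery period.
The last day of the waiting period: 60 calendar days after July 7, 2021 is September 5, 2021.
Adding 60 calendar days to September 5, 2021 gives November 4, 2021, which is the date cancellation becomes effective. November 4, 2021 is a Thursday, so no roll-forward applies.

November 4, 2021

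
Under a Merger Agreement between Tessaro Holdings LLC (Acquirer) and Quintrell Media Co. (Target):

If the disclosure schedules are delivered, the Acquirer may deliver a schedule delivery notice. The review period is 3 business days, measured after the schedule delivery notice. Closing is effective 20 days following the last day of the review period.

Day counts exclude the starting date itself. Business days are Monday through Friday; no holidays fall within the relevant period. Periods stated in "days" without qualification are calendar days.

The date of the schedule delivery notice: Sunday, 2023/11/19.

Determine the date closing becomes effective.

The last day of the review period: counting 3 business days from Sunday, 2023/11/19 (Nov 20, Nov 21, Nov 22, skipping weekends) reaches Wednesday, 2023/11/22.
The date closing becomes effective: 2023/11/22 + 20 days = 2023/12/12.

2023/12/12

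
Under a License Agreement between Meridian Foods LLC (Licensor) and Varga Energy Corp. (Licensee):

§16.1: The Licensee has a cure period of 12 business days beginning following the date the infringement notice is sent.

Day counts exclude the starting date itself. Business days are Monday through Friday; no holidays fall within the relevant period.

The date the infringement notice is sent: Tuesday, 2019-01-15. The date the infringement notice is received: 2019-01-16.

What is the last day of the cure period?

2019-01-31

From Tuesday, 2019-01-15, 12 business days (Jan 16, Jan 17, Jan 18, Jan 21, …, Jan 29, Jan 30, Jan 31, skipping weekends) brings us to Thursday, 2019-01-31, which is the last day of the cure period.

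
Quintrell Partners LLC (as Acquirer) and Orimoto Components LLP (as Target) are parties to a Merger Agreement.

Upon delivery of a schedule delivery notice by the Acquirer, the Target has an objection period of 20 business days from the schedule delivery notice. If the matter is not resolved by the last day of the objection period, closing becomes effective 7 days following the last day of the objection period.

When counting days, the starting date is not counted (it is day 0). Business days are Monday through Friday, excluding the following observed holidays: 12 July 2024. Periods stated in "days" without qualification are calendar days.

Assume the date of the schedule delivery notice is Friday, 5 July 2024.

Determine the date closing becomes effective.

From Friday, 5 July 2024, 20 business days (Jul 8, Jul 9, Jul 10, Jul 11, …, Aug 1, Aug 2, Aug 5, skipping weekends and the listed holiday on Jul 12) brings us to Monday, 5 August 2024, which is the last day of the objection period.
The date closing becomes effective: 7 calendar days after 5 August 2024 is 12 August 2024.

12 August 2024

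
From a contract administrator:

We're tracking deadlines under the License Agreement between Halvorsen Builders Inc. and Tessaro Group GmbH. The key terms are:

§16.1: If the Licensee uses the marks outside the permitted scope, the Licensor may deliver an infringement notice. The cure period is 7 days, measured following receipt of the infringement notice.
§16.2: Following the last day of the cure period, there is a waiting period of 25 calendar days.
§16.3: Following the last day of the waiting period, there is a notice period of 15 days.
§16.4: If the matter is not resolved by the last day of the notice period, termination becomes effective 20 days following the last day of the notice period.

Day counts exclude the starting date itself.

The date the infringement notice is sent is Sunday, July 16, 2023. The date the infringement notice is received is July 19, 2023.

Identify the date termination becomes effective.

The last day of the cure period: July 19, 2023 + 7 days = July 26, 2023.
Adding 25 calendar days to July 26, 2023 gives August 20, 2023, which is the last day of the waiting period.
The last day of the notice period: 15 calendar days after August 20, 2023 is September 4, 2023.
The date termination becomes effective: September 4, 2023 + 20 days = September 24, 2023.

September 24, 2023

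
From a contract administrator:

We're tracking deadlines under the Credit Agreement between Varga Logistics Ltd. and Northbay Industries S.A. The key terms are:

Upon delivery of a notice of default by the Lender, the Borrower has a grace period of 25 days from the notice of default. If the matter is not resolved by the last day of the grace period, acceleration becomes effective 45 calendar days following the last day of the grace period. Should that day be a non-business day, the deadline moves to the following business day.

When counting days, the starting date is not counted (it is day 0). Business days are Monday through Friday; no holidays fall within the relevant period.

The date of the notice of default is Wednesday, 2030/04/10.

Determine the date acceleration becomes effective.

2030/06/19

The last day of the grace period: 25 calendar days after 2030/04/10 is 2030/05/05.
The date acceleration becomes effective: 2030/05/05 + 45 days = 2030/06/19. 2030/06/19 is a Wednesday, so no roll-forward applies.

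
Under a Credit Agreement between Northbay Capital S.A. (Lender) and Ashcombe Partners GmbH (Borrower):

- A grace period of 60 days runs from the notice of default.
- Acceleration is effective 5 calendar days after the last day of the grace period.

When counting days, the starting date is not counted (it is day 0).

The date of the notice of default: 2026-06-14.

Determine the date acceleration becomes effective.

The last day of the grace period: 2026-06-14 + 60 days = 2026-08-13.
Adding 5 calendar days to 2026-08-13 gives 2026-08-18, which is the date acceleration becomes effective.

2026-08-18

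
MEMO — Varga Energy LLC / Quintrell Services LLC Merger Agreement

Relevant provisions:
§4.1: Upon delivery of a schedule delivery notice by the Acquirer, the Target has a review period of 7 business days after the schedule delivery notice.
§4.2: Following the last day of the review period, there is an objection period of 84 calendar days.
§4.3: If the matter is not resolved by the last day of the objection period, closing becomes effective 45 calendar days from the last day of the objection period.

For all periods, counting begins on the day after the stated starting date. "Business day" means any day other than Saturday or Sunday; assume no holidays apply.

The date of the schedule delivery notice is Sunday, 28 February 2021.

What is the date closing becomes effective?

The last day of the review period: counting 7 business days from Sunday, 28 February 2021 (Mar 1, Mar 2, Mar 3, Mar 4, Mar 5, Mar 8, Mar 9, skipping weekends) reaches Tuesday, 9 March 2021.
The last day of the objection period: 84 calendar days after 9 March 2021 is 1 June 2021.
The date closing becomes effective: 1 June 2021 + 45 days = 16 July 2021.

16 July 2021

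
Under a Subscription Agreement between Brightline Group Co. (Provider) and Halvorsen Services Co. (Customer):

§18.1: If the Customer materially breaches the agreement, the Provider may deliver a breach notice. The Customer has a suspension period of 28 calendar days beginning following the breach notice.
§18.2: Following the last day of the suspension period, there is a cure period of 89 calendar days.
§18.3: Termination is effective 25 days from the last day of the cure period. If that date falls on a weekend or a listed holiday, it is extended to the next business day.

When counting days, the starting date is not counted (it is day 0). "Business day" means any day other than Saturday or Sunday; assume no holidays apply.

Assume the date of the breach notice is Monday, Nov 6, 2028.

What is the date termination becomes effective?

Mar 28, 2029

Adding 28 calendar days to Nov 6, 2028 gives Dec 4, 2028, which is the last day of the suspension period.
Adding 89 calendar days to Dec 4, 2028 gives Mar 3, 2029, which is the last day of the cure period.
Adding 25 calendar days to Mar 3, 2029 gives Mar 28, 2029, which is the date termination becomes effective. Mar 28, 2029 is a Wednesday, so no roll-forward applies.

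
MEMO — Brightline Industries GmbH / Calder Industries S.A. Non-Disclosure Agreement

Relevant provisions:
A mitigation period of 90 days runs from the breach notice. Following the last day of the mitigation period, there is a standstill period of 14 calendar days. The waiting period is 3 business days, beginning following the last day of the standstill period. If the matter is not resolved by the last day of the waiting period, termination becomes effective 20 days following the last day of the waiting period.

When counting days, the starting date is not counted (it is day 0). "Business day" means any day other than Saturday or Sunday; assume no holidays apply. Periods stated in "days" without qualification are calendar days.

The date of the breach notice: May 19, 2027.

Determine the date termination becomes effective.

Sep 23, 2027

Adding 90 calendar days to May 19, 2027 gives Aug 17, 2027, which is the last day of the mitigation period.
The last day of the standstill period: 14 calendar days after Aug 17, 2027 is Aug 31, 2027.
The last day of the waiting period: 3 business days after Tuesday, Aug 31, 2027, skipping weekends — Sep 1, Sep 2, Sep 3 — lands on Friday, Sep 3, 2027.
The date termination becomes effective: 20 calendar days after Sep 3, 2027 is Sep 23, 2027.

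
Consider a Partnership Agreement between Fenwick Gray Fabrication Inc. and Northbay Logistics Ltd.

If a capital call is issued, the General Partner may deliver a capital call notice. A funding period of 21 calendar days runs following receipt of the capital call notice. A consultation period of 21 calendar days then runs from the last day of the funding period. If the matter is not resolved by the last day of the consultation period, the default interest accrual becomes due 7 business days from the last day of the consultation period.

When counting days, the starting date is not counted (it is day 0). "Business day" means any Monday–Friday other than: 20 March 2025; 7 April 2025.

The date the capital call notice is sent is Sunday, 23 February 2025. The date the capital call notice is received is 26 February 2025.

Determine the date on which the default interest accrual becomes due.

18 April 2025

Adding 21 calendar days to 26 February 2025 gives 19 March 2025, which is the last day of the funding period.
Adding 21 calendar days to 19 March 2025 gives 9 April 2025, which is the last day of the consultation period.
From Wednesday, 9 April 2025, 7 business days (Apr 10, Apr 11, Apr 14, Apr 15, Apr 16, Apr 17, Apr 18, skipping weekends) brings us to Friday, 18 April 2025, which is the date on which the default interest accrual becomes due.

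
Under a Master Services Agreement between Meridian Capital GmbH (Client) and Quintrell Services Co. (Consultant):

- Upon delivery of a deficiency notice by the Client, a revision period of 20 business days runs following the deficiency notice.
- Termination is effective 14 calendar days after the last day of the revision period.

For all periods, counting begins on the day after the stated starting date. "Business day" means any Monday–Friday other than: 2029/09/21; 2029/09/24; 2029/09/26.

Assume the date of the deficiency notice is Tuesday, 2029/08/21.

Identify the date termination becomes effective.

The last day of the revision period: 20 business days after Tuesday, 2029/08/21, skipping weekends — Aug 22, Aug 23, Aug 24, Aug 27, …, Sep 14, Sep 17, Sep 18 — lands on Tuesday, 2029/09/18.
The date termination becomes effective: 2029/09/18 + 14 days = 2029/10/02.

2029/10/02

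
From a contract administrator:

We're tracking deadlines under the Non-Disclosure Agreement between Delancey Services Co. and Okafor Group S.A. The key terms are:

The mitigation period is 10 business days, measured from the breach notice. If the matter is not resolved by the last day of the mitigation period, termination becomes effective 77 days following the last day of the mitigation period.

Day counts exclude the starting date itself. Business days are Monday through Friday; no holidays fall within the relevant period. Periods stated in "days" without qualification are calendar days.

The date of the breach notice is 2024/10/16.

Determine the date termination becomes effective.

2025/01/15

From Wednesday, 2024/10/16, 10 business days (Oct 17, Oct 18, Oct 21, Oct 22, Oct 23, Oct 24, Oct 25, Oct 28, Oct 29, Oct 30, skipping weekends) brings us to Wednesday, 2024/10/30, which is the last day of the mitigation period.
The date termination becomes effective: 77 calendar days after 2024/10/30 is 2025/01/15.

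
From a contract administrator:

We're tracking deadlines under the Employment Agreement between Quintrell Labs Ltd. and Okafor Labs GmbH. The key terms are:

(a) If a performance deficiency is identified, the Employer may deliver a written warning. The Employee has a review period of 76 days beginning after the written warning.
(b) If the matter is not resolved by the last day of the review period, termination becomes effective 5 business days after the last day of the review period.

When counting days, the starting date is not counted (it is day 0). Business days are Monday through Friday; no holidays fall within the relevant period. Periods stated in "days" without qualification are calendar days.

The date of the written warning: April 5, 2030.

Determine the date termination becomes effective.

The last day of the review period: April 5, 2030 + 76 days = June 20, 2030.
From Thursday, June 20, 2030, 5 business days (Jun 21, Jun 24, Jun 25, Jun 26, Jun 27, skipping weekends) brings us to Thursday, June 27, 2030, which is the date termination becomes effective.

June 27, 2030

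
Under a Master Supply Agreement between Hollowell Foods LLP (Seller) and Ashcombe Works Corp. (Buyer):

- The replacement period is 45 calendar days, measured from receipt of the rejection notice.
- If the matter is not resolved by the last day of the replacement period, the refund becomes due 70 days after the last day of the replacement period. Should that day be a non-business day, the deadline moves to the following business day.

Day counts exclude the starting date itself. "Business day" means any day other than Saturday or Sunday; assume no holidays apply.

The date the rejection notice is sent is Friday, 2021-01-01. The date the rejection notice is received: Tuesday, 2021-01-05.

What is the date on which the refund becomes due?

2021-04-30

The last day of the replacement period: 2021-01-05 + 45 days = 2021-02-19.
The date on which the refund becomes due: 2021-02-19 + 70 days = 2021-04-30. 2021-04-30 is a Friday, so no roll-forward applies.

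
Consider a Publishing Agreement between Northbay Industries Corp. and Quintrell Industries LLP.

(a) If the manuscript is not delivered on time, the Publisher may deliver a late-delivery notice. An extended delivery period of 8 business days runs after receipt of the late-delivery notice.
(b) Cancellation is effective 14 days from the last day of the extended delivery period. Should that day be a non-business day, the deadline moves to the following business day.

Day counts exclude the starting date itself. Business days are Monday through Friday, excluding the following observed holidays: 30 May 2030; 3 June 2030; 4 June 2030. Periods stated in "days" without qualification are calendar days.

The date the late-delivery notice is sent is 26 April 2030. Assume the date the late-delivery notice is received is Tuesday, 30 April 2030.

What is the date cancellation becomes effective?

From Tuesday, 30 April 2030, 8 business days (May 1, May 2, May 3, May 6, May 7, May 8, May 9, May 10, skipping weekends) brings us to Friday, 10 May 2030, which is the last day of the extended delivery period.
Adding 14 calendar days to 10 May 2030 gives 24 May 2030, which is the date cancellation becomes effective. 24 May 2030 is a Friday and is not a listed holiday, so no roll-forward applies.

24 May 2030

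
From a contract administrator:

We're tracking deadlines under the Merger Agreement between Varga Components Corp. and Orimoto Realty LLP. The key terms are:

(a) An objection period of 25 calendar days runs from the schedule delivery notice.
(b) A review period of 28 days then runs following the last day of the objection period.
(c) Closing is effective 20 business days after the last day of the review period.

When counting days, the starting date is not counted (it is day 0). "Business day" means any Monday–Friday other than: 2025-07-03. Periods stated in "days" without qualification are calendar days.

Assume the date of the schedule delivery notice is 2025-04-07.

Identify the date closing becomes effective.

The last day of the objection period: 25 calendar days after 2025-04-07 is 2025-05-02.
Adding 28 calendar days to 2025-05-02 gives 2025-05-30, which is the last day of the review period.
The date closing becomes effective: 20 business days after Friday, 2025-05-30, skipping weekends — Jun 2, Jun 3, Jun 4, Jun 5, …, Jun 25, Jun 26, Jun 27 — lands on Friday, 2025-06-27.

2025-06-27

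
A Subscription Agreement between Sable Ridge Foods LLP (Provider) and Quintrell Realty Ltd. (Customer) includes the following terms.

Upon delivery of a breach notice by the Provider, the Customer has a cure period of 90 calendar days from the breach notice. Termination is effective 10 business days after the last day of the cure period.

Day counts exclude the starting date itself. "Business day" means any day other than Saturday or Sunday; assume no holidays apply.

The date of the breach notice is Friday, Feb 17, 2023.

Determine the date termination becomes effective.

Adding 90 calendar days to Feb 17, 2023 gives May 18, 2023, which is the last day of the cure period.
The date termination becomes effective: counting 10 business days from Thursday, May 18, 2023 (May 19, May 22, May 23, May 24, May 25, May 26, May 29, May 30, May 31, Jun 1, skipping weekends) reaches Thursday, Jun 1, 2023.

Jun 1, 2023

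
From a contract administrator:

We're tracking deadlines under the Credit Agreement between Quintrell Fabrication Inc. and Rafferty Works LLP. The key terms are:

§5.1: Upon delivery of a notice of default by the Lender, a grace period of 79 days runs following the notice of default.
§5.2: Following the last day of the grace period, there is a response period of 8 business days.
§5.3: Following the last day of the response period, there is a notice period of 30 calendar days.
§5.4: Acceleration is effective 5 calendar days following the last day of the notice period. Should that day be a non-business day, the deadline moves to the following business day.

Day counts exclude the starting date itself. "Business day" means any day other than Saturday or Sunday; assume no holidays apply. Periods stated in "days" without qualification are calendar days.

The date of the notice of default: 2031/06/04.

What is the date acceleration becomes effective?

The last day of the grace period: 2031/06/04 + 79 days = 2031/08/22.
The last day of the response period: 8 business days after Friday, 2031/08/22, skipping weekends — Aug 25, Aug 26, Aug 27, Aug 28, Aug 29, Sep 1, Sep 2, Sep 3 — lands on Wednesday, 2031/09/03.
Adding 30 calendar days to 2031/09/03 gives 2031/10/03, which is the last day of the notice period.
Adding 5 calendar days to 2031/10/03 gives 2031/10/08, which is the date acceleration becomes effective. 2031/10/08 is a Wednesday, so no roll-forward applies.

2031/10/08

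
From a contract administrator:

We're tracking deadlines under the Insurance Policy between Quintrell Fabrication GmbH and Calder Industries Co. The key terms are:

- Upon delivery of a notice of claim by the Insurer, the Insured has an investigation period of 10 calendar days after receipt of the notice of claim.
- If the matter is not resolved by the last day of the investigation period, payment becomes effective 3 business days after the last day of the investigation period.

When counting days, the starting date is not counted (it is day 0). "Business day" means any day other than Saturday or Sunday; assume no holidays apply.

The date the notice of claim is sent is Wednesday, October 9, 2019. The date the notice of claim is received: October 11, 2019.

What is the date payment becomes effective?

October 24, 2019

The last day of the investigation period: 10 calendar days after October 11, 2019 is October 21, 2019.
The date payment becomes effective: counting 3 business days from Monday, October 21, 2019 (Oct 22, Oct 23, Oct 24, skipping weekends) reaches Thursday, October 24, 2019.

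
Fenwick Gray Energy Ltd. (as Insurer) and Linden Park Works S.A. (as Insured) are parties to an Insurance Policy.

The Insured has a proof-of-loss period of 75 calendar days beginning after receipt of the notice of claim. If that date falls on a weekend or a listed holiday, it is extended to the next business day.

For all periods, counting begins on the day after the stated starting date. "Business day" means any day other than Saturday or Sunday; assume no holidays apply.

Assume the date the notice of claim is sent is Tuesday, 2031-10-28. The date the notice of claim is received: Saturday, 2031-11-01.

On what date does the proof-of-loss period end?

2032-01-15

The last day of the proof-of-loss period: 2031-11-01 + 75 days = 2032-01-15. 2032-01-15 is a Thursday, so no roll-forward applies.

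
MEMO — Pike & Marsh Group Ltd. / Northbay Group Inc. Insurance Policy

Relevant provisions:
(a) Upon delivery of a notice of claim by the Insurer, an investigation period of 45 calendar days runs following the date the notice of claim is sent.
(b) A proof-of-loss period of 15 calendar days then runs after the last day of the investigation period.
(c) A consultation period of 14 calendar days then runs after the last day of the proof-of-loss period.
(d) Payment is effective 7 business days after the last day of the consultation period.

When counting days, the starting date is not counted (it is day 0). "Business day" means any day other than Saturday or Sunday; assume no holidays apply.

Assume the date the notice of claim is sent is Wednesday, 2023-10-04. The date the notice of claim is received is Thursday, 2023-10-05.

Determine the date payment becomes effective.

Adding 45 calendar days to 2023-10-04 gives 2023-11-18, which is the last day of the investigation period.
Adding 15 calendar days to 2023-11-18 gives 2023-12-03, which is the last day of the proof-of-loss period.
Adding 14 calendar days to 2023-12-03 gives 2023-12-17, which is the last day of the consultation period.
The date payment becomes effective: 7 business days after Sunday, 2023-12-17, skipping weekends — Dec 18, Dec 19, Dec 20, Dec 21, Dec 22, Dec 25, Dec 26 — lands on Tuesday, 2023-12-26.

2023-12-26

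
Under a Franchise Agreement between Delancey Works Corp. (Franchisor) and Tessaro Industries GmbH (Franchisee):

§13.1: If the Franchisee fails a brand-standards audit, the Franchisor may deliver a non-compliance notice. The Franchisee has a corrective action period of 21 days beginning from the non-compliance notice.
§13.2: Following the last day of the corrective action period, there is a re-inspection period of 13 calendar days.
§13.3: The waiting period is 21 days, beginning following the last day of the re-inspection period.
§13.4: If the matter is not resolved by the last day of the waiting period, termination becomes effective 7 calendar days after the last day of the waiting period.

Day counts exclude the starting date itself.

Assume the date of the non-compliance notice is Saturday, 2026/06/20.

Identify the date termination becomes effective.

The last day of the corrective action period: 21 calendar days after 2026/06/20 is 2026/07/11.
The last day of the re-inspection period: 13 calendar days after 2026/07/11 is 2026/07/24.
Adding 21 calendar days to 2026/07/24 gives 2026/08/14, which is the last day of the waiting period.
Adding 7 calendar days to 2026/08/14 gives 2026/08/21, which is the date termination becomes effective.

2026/08/21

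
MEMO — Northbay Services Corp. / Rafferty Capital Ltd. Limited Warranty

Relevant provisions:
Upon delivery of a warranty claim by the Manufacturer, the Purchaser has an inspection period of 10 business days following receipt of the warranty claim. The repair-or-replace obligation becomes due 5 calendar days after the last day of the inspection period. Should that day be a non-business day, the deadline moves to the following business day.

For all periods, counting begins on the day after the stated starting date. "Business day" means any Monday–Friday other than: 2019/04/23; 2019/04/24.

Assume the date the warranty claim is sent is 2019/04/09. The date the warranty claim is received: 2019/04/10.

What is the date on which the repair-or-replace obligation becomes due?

2019/05/01

The last day of the inspection period: 10 business days after Wednesday, 2019/04/10, skipping weekends and the listed holidays on Apr 23, Apr 24 — Apr 11, Apr 12, Apr 15, Apr 16, Apr 17, Apr 18, Apr 19, Apr 22, Apr 25, Apr 26 — lands on Friday, 2019/04/26.
Adding 5 calendar days to 2019/04/26 gives 2019/05/01, which is the date on which the repair-or-replace obligation becomes due. 2019/05/01 is a Wednesday and is not a listed holiday, so no roll-forward applies.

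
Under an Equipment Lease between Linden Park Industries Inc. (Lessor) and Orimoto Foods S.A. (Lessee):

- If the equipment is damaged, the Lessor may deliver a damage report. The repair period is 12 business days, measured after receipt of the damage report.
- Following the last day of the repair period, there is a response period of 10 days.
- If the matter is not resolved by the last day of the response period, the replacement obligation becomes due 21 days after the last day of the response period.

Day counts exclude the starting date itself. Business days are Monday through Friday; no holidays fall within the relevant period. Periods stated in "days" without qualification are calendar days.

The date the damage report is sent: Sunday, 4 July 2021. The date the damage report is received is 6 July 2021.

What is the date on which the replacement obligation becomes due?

22 August 2021

From Tuesday, 6 July 2021, 12 business days (Jul 7, Jul 8, Jul 9, Jul 12, …, Jul 20, Jul 21, Jul 22, skipping weekends) brings us to Thursday, 22 July 2021, which is the last day of the repair period.
Adding 10 calendar days to 22 July 2021 gives 1 August 2021, which is the last day of the response period.
Adding 21 calendar days to 1 August 2021 gives 22 August 2021, which is the date on which the replacement obligation becomes due.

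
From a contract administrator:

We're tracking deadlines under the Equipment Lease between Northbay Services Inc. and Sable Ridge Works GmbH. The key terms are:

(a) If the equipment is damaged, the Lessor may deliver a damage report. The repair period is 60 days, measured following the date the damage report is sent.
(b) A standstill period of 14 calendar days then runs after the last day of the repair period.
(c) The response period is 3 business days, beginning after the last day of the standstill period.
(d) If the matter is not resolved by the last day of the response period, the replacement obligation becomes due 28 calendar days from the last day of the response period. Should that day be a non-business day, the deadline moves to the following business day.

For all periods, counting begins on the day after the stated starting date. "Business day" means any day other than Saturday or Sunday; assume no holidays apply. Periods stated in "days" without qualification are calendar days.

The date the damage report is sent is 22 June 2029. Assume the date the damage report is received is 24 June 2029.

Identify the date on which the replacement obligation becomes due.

The last day of the repair period: 22 June 2029 + 60 days = 21 August 2029.
The last day of the standstill period: 14 calendar days after 21 August 2029 is 4 September 2029.
The last day of the response period: counting 3 business days from Tuesday, 4 September 2029 (Sep 5, Sep 6, Sep 7, skipping weekends) reaches Friday, 7 September 2029.
Adding 28 calendar days to 7 September 2029 gives 5 October 2029, which is the date on which the replacement obligation becomes due. 5 October 2029 is a Friday, so no roll-forward applies.

5 October 2029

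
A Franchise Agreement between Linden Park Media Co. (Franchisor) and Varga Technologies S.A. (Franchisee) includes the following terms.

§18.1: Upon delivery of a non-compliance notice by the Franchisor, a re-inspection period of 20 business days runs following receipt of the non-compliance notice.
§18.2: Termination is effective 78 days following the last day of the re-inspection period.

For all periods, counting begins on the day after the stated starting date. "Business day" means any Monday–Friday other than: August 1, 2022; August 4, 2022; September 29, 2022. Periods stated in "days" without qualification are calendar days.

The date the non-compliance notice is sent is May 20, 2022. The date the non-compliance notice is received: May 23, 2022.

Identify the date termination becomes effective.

September 6, 2022

The last day of the re-inspection period: 20 business days after Monday, May 23, 2022, skipping weekends — May 24, May 25, May 26, May 27, …, Jun 16, Jun 17, Jun 20 — lands on Monday, June 20, 2022.
The date termination becomes effective: June 20, 2022 + 78 days = September 6, 2022.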